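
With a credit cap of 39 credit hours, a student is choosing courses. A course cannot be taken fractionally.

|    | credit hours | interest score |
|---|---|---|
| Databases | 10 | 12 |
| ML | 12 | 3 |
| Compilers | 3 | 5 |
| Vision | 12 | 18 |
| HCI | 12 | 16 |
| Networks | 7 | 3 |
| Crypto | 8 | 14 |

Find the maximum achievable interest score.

Databases + Compilers + Vision + HCI: credit hours 10 + 3 + 12 + 12 = 37 ≤ 39, interest score 12 + 5 + 18 + 16 = 51.
Compilers + Vision + HCI + Crypto: credit hours 3 + 12 + 12 + 8 = 35 ≤ 39, interest score 5 + 18 + 16 + 14 = 53.
Vision + HCI + Networks + Crypto: credit hours 12 + 12 + 7 + 8 = 39 ≤ 39, interest score 18 + 16 + 3 + 14 = 51.
Best is Compilers, Vision, HCI, and Crypto with total interest score 53.

53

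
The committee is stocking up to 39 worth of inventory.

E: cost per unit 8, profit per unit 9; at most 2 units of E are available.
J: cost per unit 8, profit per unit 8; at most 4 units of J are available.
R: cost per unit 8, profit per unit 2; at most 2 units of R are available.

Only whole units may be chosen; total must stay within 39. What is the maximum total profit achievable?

2×E and 2×J: cost 32 ≤ 39, profit 2·9 + 2·8 = 34.
1×E and 3×J: cost 32 ≤ 39, profit 1·9 + 3·8 = 33.
Best is 34.

34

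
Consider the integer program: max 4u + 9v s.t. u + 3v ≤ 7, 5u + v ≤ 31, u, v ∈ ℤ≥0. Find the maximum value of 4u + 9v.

Relaxing integrality, the LP optimum is 27.14 at (u,v) = (6.14, 0.286), which is not an integer point.
(u,v)=(4,1): 1·4+3·1=7≤7, 5·4+1·1=21≤31, objective 25.
(u,v)=(6,0): 1·6+3·0=6≤7, 5·6+1·0=30≤31, objective 24.
(u,v)=(3,1): 1·3+3·1=6≤7, 5·3+1·1=16≤31, objective 21.
(u,v)=(5,0): 1·5+3·0=5≤7, 5·5+1·0=25≤31, objective 20.
No feasible integer point exceeds 25.

25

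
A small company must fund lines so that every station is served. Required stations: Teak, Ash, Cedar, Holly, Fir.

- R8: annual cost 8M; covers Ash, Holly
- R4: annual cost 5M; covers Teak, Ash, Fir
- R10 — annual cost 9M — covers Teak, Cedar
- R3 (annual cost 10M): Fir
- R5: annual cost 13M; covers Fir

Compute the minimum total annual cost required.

22

This is an integer covering problem.
Choose R8, R4, and R10: together they cover Teak, Ash, Cedar, Holly, Fir — every station.
Total annual cost: 8 + 5 + 9 = 22.
No cover costs less than 22.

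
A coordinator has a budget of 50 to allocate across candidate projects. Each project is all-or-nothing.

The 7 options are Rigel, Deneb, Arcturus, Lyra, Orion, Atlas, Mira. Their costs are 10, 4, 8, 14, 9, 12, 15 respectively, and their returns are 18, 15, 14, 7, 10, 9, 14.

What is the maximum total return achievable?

Rigel + Deneb + Arcturus + Orion + Mira: cost 10 + 4 + 8 + 9 + 15 = 46 ≤ 50, return 18 + 15 + 14 + 10 + 14 = 71.
Rigel + Deneb + Arcturus + Orion + Atlas: cost 10 + 4 + 8 + 9 + 12 = 43 ≤ 50, return 18 + 15 + 14 + 10 + 9 = 66.
Rigel + Deneb + Arcturus + Atlas + Mira: cost 10 + 4 + 8 + 12 + 15 = 49 ≤ 50, return 18 + 15 + 14 + 9 + 14 = 70.
Best is Rigel, Deneb, Arcturus, Orion, and Mira with total return 71.

71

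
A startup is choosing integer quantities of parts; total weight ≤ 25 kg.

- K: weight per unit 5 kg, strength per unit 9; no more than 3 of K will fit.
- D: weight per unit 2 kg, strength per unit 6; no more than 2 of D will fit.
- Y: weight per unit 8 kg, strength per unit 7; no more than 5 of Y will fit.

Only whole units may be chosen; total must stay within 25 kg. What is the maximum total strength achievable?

This is a bounded integer knapsack.
3×K, 1×D, and 1×Y: weight 25 ≤ 25, strength 3·9 + 1·6 + 1·7 = 40.
3×K and 2×D: weight 19 ≤ 25, strength 3·9 + 2·6 = 39.
Best is 40.

40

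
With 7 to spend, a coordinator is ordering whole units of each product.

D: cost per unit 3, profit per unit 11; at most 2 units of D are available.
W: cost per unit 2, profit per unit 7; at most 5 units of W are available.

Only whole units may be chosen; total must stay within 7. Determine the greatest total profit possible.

25

D has the best ratio (11/3); taking only D gives at most 2×11 = 22 (stopped by the cost limit).
Mixing does better — 1×D and 2×W: cost 7 ≤ 7, profit 1·11 + 2·7 = 25.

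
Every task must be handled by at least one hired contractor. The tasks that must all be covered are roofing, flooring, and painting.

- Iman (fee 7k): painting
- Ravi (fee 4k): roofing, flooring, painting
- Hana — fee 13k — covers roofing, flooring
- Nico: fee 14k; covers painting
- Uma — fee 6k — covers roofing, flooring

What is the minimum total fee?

4

Ravi alone covers roofing, flooring, painting — every task.
Total fee: 4.
No cover costs less than 4.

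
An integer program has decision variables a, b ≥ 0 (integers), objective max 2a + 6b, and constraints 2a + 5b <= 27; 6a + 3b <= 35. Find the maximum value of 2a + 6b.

32

The continuous relaxation peaks at (0, 5.4) with value 32.40; rounding to a feasible lattice point costs some objective.
(a,b)=(1,5): 2·1+5·5=27≤27, 6·1+3·5=21≤35, objective 32.
(a,b)=(0,5): 2·0+5·5=25≤27, 6·0+3·5=15≤35, objective 30.
(a,b)=(2,4): 2·2+5·4=24≤27, 6·2+3·4=24≤35, objective 28.
The best lattice point is (1,5), giving 32.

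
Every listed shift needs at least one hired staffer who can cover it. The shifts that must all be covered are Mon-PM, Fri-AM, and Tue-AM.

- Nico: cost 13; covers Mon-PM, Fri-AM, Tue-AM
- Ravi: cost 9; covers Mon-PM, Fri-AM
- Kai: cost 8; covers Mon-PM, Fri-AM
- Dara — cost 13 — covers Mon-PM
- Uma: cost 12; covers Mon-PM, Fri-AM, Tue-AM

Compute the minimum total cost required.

12

This is an integer covering problem.
The greedy cost-per-new-shift heuristic would pick Kai and Uma for 20, but a cheaper cover exists.
Uma alone covers Mon-PM, Fri-AM, Tue-AM — every shift.
Total cost: 12.
No cover costs less than 12.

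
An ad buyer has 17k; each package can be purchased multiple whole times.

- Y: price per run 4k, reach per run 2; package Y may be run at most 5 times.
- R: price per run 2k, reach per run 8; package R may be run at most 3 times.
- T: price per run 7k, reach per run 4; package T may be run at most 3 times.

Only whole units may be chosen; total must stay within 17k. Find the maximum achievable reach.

This is a bounded integer knapsack.
1×Y, 3×R, and 1×T: price 17 ≤ 17, reach 1·2 + 3·8 + 1·4 = 30.
3×R and 1×T: price 13 ≤ 17, reach 3·8 + 1·4 = 28.
Best is 30.

30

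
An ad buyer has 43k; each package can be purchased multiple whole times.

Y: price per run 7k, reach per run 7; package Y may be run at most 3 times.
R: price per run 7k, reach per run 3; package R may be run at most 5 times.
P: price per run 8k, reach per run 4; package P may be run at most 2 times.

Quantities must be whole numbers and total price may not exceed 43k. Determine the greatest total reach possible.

Y has the best ratio (7/7); taking only Y gives at most 3×7 = 21 (stopped by the supply cap of 3).
Mixing does better — 3×Y, 2×R, and 1×P: price 43 ≤ 43, reach 3·7 + 2·3 + 1·4 = 31.

31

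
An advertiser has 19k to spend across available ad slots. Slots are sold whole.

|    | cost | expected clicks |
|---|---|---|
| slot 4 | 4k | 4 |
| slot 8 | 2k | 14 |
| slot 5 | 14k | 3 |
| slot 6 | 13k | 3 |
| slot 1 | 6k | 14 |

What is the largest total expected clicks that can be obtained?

32

Allowing fractional choices, the relaxed optimum would be about 33.6, but ad slots are indivisible.
slot 4 + slot 8 + slot 1: cost 4 + 2 + 6 = 12 ≤ 19, expected clicks 4 + 14 + 14 = 32.
slot 4 + slot 8 + slot 6: cost 4 + 2 + 13 = 19 ≤ 19, expected clicks 4 + 14 + 3 = 21.
slot 8 + slot 1: cost 2 + 6 = 8 ≤ 19, expected clicks 14 + 14 = 28.
Best is slot 4, slot 8, and slot 1 with total expected clicks 32.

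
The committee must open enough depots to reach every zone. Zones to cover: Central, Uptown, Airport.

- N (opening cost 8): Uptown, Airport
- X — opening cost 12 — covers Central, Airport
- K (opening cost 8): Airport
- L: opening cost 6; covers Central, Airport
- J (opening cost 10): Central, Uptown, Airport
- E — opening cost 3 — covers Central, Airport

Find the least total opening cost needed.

J alone covers Central, Uptown, Airport — every zone.
Total opening cost: 10.

10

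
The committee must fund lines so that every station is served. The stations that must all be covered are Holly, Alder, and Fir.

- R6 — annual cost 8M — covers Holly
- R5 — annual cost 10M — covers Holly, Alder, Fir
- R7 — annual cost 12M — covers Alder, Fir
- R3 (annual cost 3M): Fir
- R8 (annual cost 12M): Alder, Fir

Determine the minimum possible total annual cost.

10

The greedy cost-per-new-station heuristic would pick R3 and R5 for 13, but a cheaper cover exists.
R5 alone covers Holly, Alder, Fir — every station.
Total annual cost: 10.
No cover costs less than 10.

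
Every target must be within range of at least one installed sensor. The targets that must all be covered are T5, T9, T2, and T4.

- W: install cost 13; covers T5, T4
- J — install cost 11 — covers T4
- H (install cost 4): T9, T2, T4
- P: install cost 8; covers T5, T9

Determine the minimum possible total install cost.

Choose H and P: together they cover T5, T9, T2, T4 — every target.
Total install cost: 4 + 8 = 12.

12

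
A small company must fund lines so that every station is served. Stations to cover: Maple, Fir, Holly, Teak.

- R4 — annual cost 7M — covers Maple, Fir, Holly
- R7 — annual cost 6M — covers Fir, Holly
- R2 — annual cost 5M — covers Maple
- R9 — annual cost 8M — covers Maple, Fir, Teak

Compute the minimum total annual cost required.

This is an integer covering problem.
Choose R7 and R9: together they cover Maple, Fir, Holly, Teak — every station.
Total annual cost: 6 + 8 = 14.

14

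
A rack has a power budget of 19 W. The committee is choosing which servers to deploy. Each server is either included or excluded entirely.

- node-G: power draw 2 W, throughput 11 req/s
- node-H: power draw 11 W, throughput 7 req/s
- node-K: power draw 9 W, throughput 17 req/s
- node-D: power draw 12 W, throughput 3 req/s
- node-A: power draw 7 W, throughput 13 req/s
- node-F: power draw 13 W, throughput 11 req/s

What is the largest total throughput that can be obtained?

41

Treat it as a binary knapsack problem.
node-K + node-A: power draw 9 + 7 = 16 ≤ 19, throughput 17 + 13 = 30.
node-G + node-K + node-A: power draw 2 + 9 + 7 = 18 ≤ 19, throughput 11 + 17 + 13 = 41.
Best is node-G, node-K, and node-A with total throughput 41.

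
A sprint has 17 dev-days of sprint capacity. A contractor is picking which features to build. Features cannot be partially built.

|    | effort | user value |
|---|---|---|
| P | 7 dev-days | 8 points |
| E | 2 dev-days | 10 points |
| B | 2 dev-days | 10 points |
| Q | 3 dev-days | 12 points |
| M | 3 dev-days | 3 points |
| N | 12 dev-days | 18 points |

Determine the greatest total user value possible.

43

P + E + B + Q + M: effort 7 + 2 + 2 + 3 + 3 = 17 ≤ 17, user value 8 + 10 + 10 + 12 + 3 = 43.
P + E + B + Q: effort 7 + 2 + 2 + 3 = 14 ≤ 17, user value 8 + 10 + 10 + 12 = 40.
Best is P, E, B, Q, and M with total user value 43.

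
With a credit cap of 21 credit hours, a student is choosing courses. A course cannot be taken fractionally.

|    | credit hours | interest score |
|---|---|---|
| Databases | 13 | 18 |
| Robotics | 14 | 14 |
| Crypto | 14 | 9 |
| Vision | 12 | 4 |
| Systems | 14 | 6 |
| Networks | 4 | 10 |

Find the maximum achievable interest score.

Take Databases and Networks: credit hours 13 + 4 = 17 ≤ 21, interest score 18 + 10 = 28.
No other feasible combination does better.

28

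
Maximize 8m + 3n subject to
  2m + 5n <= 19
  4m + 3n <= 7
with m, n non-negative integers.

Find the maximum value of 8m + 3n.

The continuous relaxation peaks at (1.75, 0) with value 14.00; rounding to a feasible lattice point costs some objective.
(m,n)=(1,1): 2·1+5·1=7≤19, 4·1+3·1=7≤7, objective 11.
(m,n)=(1,0): 2·1+5·0=2≤19, 4·1+3·0=4≤7, objective 8.
(m,n)=(0,2): 2·0+5·2=10≤19, 4·0+3·2=6≤7, objective 6.
The best lattice point is (1,1), giving 11.

11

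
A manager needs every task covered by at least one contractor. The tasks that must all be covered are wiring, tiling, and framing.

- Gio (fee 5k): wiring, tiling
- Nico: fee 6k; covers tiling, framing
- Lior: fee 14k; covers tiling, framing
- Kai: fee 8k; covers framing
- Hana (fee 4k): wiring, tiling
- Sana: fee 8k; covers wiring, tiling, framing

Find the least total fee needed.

The greedy cost-per-new-task heuristic would pick Hana and Nico for 10, but a cheaper cover exists.
Sana alone covers wiring, tiling, framing — every task.
Total fee: 8.
No cover costs less than 8.

8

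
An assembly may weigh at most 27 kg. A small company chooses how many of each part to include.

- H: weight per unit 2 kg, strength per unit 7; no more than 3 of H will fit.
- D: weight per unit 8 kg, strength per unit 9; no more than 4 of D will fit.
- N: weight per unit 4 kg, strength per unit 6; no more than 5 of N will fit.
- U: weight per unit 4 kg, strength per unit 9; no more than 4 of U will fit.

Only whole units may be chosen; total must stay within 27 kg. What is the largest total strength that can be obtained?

63

This is a bounded integer knapsack.
H has the best ratio (7/2); taking only H gives at most 3×7 = 21 (stopped by the supply cap of 3).
Mixing does better — 3×H, 1×N, and 4×U: weight 26 ≤ 27, strength 3·7 + 1·6 + 4·9 = 63.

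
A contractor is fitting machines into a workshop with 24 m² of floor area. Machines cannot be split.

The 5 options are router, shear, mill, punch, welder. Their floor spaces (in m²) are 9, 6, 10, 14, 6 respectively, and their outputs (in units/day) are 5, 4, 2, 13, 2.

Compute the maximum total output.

18

Allowing fractional choices, the relaxed optimum would be about 19.2, but machines are indivisible.
shear + punch: floor space 6 + 14 = 20 ≤ 24, output 4 + 13 = 17.
router + punch: floor space 9 + 14 = 23 ≤ 24, output 5 + 13 = 18.
punch + welder: floor space 14 + 6 = 20 ≤ 24, output 13 + 2 = 15.
Best is router and punch with total output 18.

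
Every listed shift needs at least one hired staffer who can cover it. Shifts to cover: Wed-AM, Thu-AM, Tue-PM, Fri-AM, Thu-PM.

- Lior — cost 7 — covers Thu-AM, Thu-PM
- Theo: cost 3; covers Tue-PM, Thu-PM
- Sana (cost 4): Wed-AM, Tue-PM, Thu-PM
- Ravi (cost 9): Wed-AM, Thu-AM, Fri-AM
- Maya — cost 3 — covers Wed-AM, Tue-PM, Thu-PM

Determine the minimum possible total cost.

12

This is an integer covering problem.
Choose Theo and Ravi: together they cover Wed-AM, Thu-AM, Tue-PM, Fri-AM, Thu-PM — every shift.
Total cost: 3 + 9 = 12.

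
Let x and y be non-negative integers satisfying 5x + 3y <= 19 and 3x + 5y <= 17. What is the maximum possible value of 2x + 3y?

10

(x,y)=(2,2) is feasible, giving 10.
(x,y)=(3,1) is feasible, giving 9.
(x,y)=(1,2) is feasible, giving 8.
(x,y)=(2,1) is feasible, giving 7.
No feasible integer point exceeds 10.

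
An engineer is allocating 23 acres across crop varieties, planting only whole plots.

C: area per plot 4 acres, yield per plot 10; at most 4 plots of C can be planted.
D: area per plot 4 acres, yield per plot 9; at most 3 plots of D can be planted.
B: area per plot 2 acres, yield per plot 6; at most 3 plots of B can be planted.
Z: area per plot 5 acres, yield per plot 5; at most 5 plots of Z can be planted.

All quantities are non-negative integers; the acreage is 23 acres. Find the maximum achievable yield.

This is a bounded integer knapsack.
4×C and 3×B: area 22 ≤ 23, yield 4·10 + 3·6 = 58.
3×C, 1×D, and 3×B: area 22 ≤ 23, yield 3·10 + 1·9 + 3·6 = 57.
Best is 58.

58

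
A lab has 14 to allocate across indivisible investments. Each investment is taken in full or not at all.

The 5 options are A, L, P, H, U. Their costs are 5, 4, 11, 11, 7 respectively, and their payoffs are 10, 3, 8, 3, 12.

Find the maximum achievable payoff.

22

L + U: cost 4 + 7 = 11 ≤ 14, payoff 3 + 12 = 15.
A + U: cost 5 + 7 = 12 ≤ 14, payoff 10 + 12 = 22.
A + L: cost 5 + 4 = 9 ≤ 14, payoff 10 + 3 = 13.
Best is A and U with total payoff 22.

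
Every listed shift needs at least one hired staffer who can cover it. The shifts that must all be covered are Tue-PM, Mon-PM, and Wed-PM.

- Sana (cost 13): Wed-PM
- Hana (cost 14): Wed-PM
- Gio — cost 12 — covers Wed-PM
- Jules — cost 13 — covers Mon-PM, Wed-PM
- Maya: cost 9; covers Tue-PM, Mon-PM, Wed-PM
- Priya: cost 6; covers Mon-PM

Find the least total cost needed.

9

This is a weighted set-cover instance.
Maya alone covers Tue-PM, Mon-PM, Wed-PM — every shift.
Total cost: 9.
No cover costs less than 9.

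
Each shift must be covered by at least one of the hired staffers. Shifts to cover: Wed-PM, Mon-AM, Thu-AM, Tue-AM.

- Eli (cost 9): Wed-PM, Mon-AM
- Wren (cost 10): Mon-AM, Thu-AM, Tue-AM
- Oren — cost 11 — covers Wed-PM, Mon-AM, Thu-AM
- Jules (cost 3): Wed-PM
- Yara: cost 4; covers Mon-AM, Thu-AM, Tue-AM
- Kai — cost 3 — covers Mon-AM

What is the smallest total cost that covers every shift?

7

Choose Jules and Yara: together they cover Wed-PM, Mon-AM, Thu-AM, Tue-AM — every shift.
Total cost: 3 + 4 = 7.
No cover costs less than 7.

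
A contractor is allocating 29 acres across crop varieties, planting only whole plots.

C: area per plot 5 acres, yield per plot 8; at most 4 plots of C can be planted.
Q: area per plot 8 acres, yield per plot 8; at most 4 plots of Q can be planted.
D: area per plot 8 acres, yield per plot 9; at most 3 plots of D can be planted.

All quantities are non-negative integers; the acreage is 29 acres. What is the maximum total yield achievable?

41

This is a bounded integer knapsack.
4×C and 1×Q: area 28 ≤ 29, yield 4·8 + 1·8 = 40.
4×C and 1×D: area 28 ≤ 29, yield 4·8 + 1·9 = 41.
Best is 41.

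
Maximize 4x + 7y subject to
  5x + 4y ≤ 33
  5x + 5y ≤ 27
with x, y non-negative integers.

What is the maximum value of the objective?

35

(x,y)=(0,5): 5·0+4·5=20≤33, 5·0+5·5=25≤27, objective 35.
(x,y)=(1,4): 5·1+4·4=21≤33, 5·1+5·4=25≤27, objective 32.
(x,y)=(0,4): 5·0+4·4=16≤33, 5·0+5·4=20≤27, objective 28.
Maximum is 35 at (x,y)=(0,5).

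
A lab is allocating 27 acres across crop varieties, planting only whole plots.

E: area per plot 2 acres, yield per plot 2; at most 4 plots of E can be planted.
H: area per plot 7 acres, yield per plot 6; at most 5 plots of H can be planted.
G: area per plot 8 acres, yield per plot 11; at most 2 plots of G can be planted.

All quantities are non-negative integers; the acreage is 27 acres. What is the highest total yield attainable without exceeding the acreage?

1×E, 1×H, and 2×G: area 25 ≤ 27, yield 1·2 + 1·6 + 2·11 = 30.
2×E, 1×H, and 2×G: area 27 ≤ 27, yield 2·2 + 1·6 + 2·11 = 32.
Best is 32.

32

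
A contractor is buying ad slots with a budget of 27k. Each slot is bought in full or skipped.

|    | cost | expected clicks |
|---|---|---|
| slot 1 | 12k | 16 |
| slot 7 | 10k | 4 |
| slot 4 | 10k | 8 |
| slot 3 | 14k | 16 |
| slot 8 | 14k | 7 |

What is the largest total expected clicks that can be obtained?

32

Allowing fractional choices, the relaxed optimum would be about 32.8, but ad slots are indivisible.
slot 1 + slot 3: cost 12 + 14 = 26 ≤ 27, expected clicks 16 + 16 = 32.
slot 1 + slot 4: cost 12 + 10 = 22 ≤ 27, expected clicks 16 + 8 = 24.
slot 4 + slot 3: cost 10 + 14 = 24 ≤ 27, expected clicks 8 + 16 = 24.
Best is slot 1 and slot 3 with total expected clicks 32.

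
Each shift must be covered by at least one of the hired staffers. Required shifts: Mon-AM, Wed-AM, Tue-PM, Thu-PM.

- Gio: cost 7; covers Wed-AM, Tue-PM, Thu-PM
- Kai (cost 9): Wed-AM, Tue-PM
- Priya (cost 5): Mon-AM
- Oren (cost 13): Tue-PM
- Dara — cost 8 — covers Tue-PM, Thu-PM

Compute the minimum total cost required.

This is a weighted set-cover instance.
Choose Gio and Priya: together they cover Mon-AM, Wed-AM, Tue-PM, Thu-PM — every shift.
Total cost: 7 + 5 = 12.
No cover costs less than 12.

12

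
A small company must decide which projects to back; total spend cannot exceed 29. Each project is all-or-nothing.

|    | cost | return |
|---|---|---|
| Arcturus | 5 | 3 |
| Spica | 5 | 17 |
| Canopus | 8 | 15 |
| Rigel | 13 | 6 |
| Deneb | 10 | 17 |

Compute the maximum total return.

52

Allowing fractional choices, the relaxed optimum would be about 52.5, but projects are indivisible.
Arcturus + Spica + Canopus + Deneb: cost 5 + 5 + 8 + 10 = 28 ≤ 29, return 3 + 17 + 15 + 17 = 52.
Spica + Rigel + Deneb: cost 5 + 13 + 10 = 28 ≤ 29, return 17 + 6 + 17 = 40.
Spica + Canopus + Deneb: cost 5 + 8 + 10 = 23 ≤ 29, return 17 + 15 + 17 = 49.
Best is Arcturus, Spica, Canopus, and Deneb with total return 52.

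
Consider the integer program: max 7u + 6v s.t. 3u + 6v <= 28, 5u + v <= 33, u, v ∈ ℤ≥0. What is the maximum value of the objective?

(u,v)=(6,1): 3·6+6·1=24≤28, 5·6+1·1=31≤33, objective 48.
(u,v)=(5,2): 3·5+6·2=27≤28, 5·5+1·2=27≤33, objective 47.
(u,v)=(6,0): 3·6+6·0=18≤28, 5·6+1·0=30≤33, objective 42.
The best lattice point is (6,1), giving 48.

48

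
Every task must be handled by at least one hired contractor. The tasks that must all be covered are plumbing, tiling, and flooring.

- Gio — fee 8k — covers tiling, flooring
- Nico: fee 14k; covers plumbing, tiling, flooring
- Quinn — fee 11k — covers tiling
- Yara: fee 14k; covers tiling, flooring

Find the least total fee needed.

Nico alone covers plumbing, tiling, flooring — every task.
Total fee: 14.

14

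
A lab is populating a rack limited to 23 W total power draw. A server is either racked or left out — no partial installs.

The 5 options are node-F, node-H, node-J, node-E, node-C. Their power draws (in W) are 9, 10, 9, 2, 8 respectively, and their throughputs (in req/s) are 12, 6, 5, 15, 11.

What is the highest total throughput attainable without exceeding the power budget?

38

Allowing fractional choices, the relaxed optimum would be about 40.4, but servers are indivisible.
node-F + node-J + node-E: power draw 9 + 9 + 2 = 20 ≤ 23, throughput 12 + 5 + 15 = 32.
node-F + node-H + node-E: power draw 9 + 10 + 2 = 21 ≤ 23, throughput 12 + 6 + 15 = 33.
node-F + node-E + node-C: power draw 9 + 2 + 8 = 19 ≤ 23, throughput 12 + 15 + 11 = 38.
Best is node-F, node-E, and node-C with total throughput 38.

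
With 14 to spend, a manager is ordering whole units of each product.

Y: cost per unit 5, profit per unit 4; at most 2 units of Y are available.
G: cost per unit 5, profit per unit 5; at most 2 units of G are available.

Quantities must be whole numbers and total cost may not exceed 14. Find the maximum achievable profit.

G has the best ratio (5/5); taking only G gives at most 2×5 = 10 (stopped by the cost limit).
Optimal: 2×G: cost 10 ≤ 14, profit 2·5 = 10.

10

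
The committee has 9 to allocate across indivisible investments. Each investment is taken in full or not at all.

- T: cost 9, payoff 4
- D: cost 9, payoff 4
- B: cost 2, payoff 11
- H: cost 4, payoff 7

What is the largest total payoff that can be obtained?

Allowing fractional choices, the relaxed optimum would be about 19.3, but investments are indivisible.
B: cost 2 ≤ 9, payoff 11.
B + H: cost 2 + 4 = 6 ≤ 9, payoff 11 + 7 = 18.
Best is B and H with total payoff 18.

18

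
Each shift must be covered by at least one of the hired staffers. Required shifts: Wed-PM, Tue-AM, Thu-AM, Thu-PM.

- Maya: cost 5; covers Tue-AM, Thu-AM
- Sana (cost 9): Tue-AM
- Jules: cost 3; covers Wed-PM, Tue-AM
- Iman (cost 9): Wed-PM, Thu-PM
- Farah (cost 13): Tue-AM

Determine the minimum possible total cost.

Choose Maya and Iman: together they cover Wed-PM, Tue-AM, Thu-AM, Thu-PM — every shift.
Total cost: 5 + 9 = 14.

14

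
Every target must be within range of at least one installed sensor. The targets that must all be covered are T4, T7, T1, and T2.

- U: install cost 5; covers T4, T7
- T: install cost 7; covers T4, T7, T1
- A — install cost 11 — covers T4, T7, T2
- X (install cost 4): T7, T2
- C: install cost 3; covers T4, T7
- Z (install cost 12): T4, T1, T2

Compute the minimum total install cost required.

11

The greedy cost-per-new-target heuristic would pick C, X, and T for 14, but a cheaper cover exists.
Choose T and X: together they cover T4, T7, T1, T2 — every target.
Total install cost: 7 + 4 = 11.
No cover costs less than 11.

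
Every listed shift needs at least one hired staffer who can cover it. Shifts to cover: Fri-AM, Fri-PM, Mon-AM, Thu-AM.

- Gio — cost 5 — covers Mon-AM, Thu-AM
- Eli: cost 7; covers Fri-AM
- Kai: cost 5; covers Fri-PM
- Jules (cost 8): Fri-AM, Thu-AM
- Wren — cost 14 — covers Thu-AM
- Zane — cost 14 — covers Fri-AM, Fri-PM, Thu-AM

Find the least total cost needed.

This is an integer covering problem.
Choose Gio, Eli, and Kai: together they cover Fri-AM, Fri-PM, Mon-AM, Thu-AM — every shift.
Total cost: 5 + 7 + 5 = 17.
No cover costs less than 17.

17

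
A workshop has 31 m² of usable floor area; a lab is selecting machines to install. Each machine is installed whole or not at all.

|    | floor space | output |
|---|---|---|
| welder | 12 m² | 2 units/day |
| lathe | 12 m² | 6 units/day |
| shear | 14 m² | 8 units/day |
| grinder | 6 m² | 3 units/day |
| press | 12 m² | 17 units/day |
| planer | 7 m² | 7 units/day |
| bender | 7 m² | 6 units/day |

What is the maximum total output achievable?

This is a 0-1 knapsack instance.
lathe + press + bender: floor space 12 + 12 + 7 = 31 ≤ 31, output 6 + 17 + 6 = 29.
press + planer + bender: floor space 12 + 7 + 7 = 26 ≤ 31, output 17 + 7 + 6 = 30.
lathe + press + planer: floor space 12 + 12 + 7 = 31 ≤ 31, output 6 + 17 + 7 = 30.
The maximum output is 30; one optimal choice is press, planer, and bender.

30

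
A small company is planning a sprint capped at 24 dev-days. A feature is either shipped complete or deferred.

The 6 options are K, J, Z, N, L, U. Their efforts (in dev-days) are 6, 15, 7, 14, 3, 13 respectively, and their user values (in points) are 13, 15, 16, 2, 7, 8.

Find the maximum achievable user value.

36

Take K, Z, and L: effort 6 + 7 + 3 = 16 ≤ 24, user value 13 + 16 + 7 = 36.
No other feasible combination does better.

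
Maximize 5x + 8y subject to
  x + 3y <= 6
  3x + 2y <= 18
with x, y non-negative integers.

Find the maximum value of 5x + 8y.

30

(x,y)=(6,0) is feasible, giving 30.
(x,y)=(5,0) is feasible, giving 25.
The best lattice point is (6,0), giving 30.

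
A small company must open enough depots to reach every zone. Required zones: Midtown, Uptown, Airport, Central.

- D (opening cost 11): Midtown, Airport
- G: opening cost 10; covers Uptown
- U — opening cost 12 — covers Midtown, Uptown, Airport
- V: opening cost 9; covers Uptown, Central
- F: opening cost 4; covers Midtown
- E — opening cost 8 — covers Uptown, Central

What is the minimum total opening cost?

19

This is a weighted set-cover instance.
The greedy cost-per-new-zone heuristic would pick U and E for 20, but a cheaper cover exists.
Choose D and E: together they cover Midtown, Uptown, Airport, Central — every zone.
Total opening cost: 11 + 8 = 19.
No cover costs less than 19.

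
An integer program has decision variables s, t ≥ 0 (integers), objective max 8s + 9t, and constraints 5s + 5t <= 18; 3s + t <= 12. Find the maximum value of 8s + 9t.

27

The continuous relaxation peaks at (0, 3.6) with value 32.40; rounding to a feasible lattice point costs some objective.
(s,t)=(0,3): 5·0+5·3=15≤18, 3·0+1·3=3≤12, objective 27.
(s,t)=(1,2): 5·1+5·2=15≤18, 3·1+1·2=5≤12, objective 26.
(s,t)=(0,2): 5·0+5·2=10≤18, 3·0+1·2=2≤12, objective 18.
No feasible integer point exceeds 27.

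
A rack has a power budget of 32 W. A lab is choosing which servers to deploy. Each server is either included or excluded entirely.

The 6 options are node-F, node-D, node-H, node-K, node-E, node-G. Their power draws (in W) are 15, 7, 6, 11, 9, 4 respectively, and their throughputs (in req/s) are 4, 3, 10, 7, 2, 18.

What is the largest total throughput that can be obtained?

38

Allowing fractional choices, the relaxed optimum would be about 39.1, but servers are indivisible.
node-H + node-K + node-E + node-G: power draw 6 + 11 + 9 + 4 = 30 ≤ 32, throughput 10 + 7 + 2 + 18 = 37.
node-H + node-K + node-G: power draw 6 + 11 + 4 = 21 ≤ 32, throughput 10 + 7 + 18 = 35.
node-D + node-H + node-K + node-G: power draw 7 + 6 + 11 + 4 = 28 ≤ 32, throughput 3 + 10 + 7 + 18 = 38.
Best is node-D, node-H, node-K, and node-G with total throughput 38.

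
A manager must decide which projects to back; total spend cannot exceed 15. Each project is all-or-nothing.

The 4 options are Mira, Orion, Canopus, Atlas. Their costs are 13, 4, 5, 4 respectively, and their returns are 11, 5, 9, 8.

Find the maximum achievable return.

22

Take Orion, Canopus, and Atlas: cost 4 + 5 + 4 = 13 ≤ 15, return 5 + 9 + 8 = 22.
No other feasible combination does better.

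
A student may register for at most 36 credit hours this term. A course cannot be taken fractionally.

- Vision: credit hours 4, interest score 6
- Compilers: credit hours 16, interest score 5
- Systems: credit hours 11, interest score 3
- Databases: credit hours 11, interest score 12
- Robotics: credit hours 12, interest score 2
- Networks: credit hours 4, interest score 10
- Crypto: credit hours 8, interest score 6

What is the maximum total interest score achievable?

34

Vision + Databases + Networks + Crypto: credit hours 4 + 11 + 4 + 8 = 27 ≤ 36, interest score 6 + 12 + 10 + 6 = 34.
Vision + Compilers + Databases + Networks: credit hours 4 + 16 + 11 + 4 = 35 ≤ 36, interest score 6 + 5 + 12 + 10 = 33.
Best is Vision, Databases, Networks, and Crypto with total interest score 34.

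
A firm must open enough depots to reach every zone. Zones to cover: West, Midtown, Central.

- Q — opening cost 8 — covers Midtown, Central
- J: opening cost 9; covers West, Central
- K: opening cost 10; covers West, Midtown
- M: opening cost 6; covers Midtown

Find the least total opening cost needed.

15

The greedy cost-per-new-zone heuristic would pick Q and J for 17, but a cheaper cover exists.
Choose J and M: together they cover West, Midtown, Central — every zone.
Total opening cost: 9 + 6 = 15.
No cover costs less than 15.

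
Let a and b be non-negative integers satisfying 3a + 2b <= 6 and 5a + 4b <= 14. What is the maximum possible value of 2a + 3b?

9

(a,b)=(0,3): 3·0+2·3=6≤6, 5·0+4·3=12≤14, objective 9.
(a,b)=(0,2): 3·0+2·2=4≤6, 5·0+4·2=8≤14, objective 6.
Maximum is 9 at (a,b)=(0,3).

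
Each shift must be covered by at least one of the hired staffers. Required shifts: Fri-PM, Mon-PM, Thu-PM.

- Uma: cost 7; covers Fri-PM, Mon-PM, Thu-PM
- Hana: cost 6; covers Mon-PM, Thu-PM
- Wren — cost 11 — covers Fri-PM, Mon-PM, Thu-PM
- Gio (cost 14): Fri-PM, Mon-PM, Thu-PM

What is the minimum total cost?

Uma alone covers Fri-PM, Mon-PM, Thu-PM — every shift.
Total cost: 7.
No cover costs less than 7.

7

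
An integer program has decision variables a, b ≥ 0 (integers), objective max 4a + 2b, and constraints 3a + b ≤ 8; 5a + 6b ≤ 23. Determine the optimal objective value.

12

(a,b)=(2,2) is feasible, giving 12.
(a,b)=(2,1) is feasible, giving 10.
(a,b)=(1,3) is feasible, giving 10.
(a,b)=(1,2) is feasible, giving 8.
No feasible integer point exceeds 12.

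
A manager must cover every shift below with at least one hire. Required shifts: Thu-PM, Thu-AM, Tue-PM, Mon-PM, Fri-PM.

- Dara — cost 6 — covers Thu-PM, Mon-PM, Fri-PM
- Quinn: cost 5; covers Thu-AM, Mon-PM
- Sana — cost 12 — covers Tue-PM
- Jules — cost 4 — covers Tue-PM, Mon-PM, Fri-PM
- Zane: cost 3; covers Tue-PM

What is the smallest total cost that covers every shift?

Choose Dara, Quinn, and Zane: together they cover Thu-PM, Thu-AM, Tue-PM, Mon-PM, Fri-PM — every shift.
Total cost: 6 + 5 + 3 = 14.

14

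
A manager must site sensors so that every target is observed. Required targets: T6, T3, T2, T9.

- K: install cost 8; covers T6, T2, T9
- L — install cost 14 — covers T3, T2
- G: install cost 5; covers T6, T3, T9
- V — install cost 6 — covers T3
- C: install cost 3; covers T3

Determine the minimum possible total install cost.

11

This is a weighted set-cover instance.
The greedy cost-per-new-target heuristic would pick G and K for 13, but a cheaper cover exists.
Choose K and C: together they cover T6, T3, T2, T9 — every target.
Total install cost: 8 + 3 = 11.
No cover costs less than 11.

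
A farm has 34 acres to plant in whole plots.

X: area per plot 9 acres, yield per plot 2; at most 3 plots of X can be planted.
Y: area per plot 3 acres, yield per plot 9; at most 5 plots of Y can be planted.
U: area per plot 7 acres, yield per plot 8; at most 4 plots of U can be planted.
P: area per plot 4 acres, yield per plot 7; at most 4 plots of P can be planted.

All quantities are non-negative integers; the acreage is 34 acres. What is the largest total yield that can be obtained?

74

This is a bounded integer knapsack.
Y has the best ratio (9/3); taking only Y gives at most 5×9 = 45 (stopped by the supply cap of 5).
Mixing does better — 5×Y, 1×U, and 3×P: area 34 ≤ 34, yield 5·9 + 1·8 + 3·7 = 74.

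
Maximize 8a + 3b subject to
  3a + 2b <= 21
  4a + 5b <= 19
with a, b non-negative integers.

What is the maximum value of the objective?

(a,b)=(4,0): 3·4+2·0=12≤21, 4·4+5·0=16≤19, objective 32.
(a,b)=(3,1): 3·3+2·1=11≤21, 4·3+5·1=17≤19, objective 27.
(a,b)=(3,0): 3·3+2·0=9≤21, 4·3+5·0=12≤19, objective 24.
The best lattice point is (4,0), giving 32.

32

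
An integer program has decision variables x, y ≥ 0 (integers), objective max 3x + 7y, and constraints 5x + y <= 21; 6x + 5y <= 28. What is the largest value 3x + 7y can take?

35

Relaxing integrality, the LP optimum is 39.20 at (x,y) = (0, 5.6), which is not an integer point.
(x,y)=(0,5) is feasible, giving 35.
(x,y)=(1,4) is feasible, giving 31.
(x,y)=(0,4) is feasible, giving 28.
The best lattice point is (0,5), giving 35.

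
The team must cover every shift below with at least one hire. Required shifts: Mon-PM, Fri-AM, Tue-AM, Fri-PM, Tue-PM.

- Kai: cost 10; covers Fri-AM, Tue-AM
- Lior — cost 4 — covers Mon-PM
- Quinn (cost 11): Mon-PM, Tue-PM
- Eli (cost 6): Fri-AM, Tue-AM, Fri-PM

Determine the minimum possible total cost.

This is an integer covering problem.
The greedy cost-per-new-shift heuristic would pick Eli, Lior, and Quinn for 21, but a cheaper cover exists.
Choose Quinn and Eli: together they cover Mon-PM, Fri-AM, Tue-AM, Fri-PM, Tue-PM — every shift.
Total cost: 11 + 6 = 17.
No cover costs less than 17.

17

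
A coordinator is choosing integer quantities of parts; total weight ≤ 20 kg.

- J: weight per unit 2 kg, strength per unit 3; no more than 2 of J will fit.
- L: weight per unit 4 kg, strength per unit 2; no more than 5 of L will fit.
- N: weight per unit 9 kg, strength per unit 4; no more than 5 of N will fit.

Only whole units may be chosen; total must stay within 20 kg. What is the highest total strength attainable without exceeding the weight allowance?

2×J, 1×L, and 1×N: weight 17 ≤ 20, strength 2·3 + 1·2 + 1·4 = 12.
2×J and 4×L: weight 20 ≤ 20, strength 2·3 + 4·2 = 14.
Best is 14.

14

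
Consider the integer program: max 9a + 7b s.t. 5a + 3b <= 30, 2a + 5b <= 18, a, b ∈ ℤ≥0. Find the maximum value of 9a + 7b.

The continuous relaxation peaks at (5.05, 1.58) with value 56.53; rounding to a feasible lattice point costs some objective.
(a,b)=(6,0): 5·6+3·0=30≤30, 2·6+5·0=12≤18, objective 54.
(a,b)=(5,1): 5·5+3·1=28≤30, 2·5+5·1=15≤18, objective 52.
(a,b)=(4,2): 5·4+3·2=26≤30, 2·4+5·2=18≤18, objective 50.
Maximum is 54 at (a,b)=(6,0).

54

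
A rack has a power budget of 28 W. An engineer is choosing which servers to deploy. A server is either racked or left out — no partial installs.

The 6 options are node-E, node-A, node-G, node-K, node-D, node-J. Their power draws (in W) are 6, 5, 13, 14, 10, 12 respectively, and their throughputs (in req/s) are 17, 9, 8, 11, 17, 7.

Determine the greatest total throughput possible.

Take node-E, node-A, and node-D: power draw 6 + 5 + 10 = 21 ≤ 28, throughput 17 + 9 + 17 = 43.
No other feasible combination does better.

43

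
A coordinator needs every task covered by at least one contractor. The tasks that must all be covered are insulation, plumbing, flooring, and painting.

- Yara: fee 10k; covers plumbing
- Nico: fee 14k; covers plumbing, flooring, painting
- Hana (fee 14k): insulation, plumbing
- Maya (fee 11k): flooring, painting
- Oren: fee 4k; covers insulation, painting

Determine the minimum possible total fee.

Choose Nico and Oren: together they cover insulation, plumbing, flooring, painting — every task.
Total fee: 14 + 4 = 18.
No cover costs less than 18.

18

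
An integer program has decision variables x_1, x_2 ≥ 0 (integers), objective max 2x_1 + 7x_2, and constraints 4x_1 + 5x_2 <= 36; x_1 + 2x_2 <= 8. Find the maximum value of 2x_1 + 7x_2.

28

(x_1,x_2)=(0,4): 4·0+5·4=20≤36, 1·0+2·4=8≤8, objective 28.
(x_1,x_2)=(1,3): 4·1+5·3=19≤36, 1·1+2·3=7≤8, objective 23.
(x_1,x_2)=(0,3): 4·0+5·3=15≤36, 1·0+2·3=6≤8, objective 21.
No feasible integer point exceeds 28.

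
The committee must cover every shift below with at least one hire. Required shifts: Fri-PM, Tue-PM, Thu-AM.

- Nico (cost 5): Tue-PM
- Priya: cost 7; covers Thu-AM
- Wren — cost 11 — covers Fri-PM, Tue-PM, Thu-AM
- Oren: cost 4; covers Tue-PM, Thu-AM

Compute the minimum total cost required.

This is a weighted set-cover instance.
The greedy cost-per-new-shift heuristic would pick Oren and Wren for 15, but a cheaper cover exists.
Wren alone covers Fri-PM, Tue-PM, Thu-AM — every shift.
Total cost: 11.
No cover costs less than 11.

11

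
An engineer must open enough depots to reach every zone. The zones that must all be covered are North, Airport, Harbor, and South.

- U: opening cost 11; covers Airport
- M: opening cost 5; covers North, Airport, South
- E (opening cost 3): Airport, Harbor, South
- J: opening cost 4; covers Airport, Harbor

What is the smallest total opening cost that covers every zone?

Choose M and E: together they cover North, Airport, Harbor, South — every zone.
Total opening cost: 5 + 3 = 8.

8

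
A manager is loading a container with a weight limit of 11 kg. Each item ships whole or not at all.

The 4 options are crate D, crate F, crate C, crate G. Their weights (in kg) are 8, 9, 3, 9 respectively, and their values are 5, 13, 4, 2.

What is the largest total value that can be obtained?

13

Allowing fractional choices, the relaxed optimum would be about 15.7, but items are indivisible.
crate F: weight 9 ≤ 11, value 13.
crate D + crate C: weight 8 + 3 = 11 ≤ 11, value 5 + 4 = 9.
Best is crate F with total value 13.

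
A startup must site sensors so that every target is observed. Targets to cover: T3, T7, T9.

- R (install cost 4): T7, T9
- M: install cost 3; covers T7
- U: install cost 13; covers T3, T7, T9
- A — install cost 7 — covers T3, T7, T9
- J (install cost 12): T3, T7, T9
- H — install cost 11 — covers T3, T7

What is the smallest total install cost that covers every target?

The greedy cost-per-new-target heuristic would pick R and A for 11, but a cheaper cover exists.
A alone covers T3, T7, T9 — every target.
Total install cost: 7.
No cover costs less than 7.

7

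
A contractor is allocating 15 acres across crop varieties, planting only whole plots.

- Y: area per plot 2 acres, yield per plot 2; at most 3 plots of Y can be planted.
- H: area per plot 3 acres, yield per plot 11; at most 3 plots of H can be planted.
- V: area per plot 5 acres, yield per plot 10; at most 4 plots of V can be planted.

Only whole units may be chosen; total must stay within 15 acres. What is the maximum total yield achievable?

43

H has the best ratio (11/3); taking only H gives at most 3×11 = 33 (stopped by the supply cap of 3).
Mixing does better — 3×H and 1×V: area 14 ≤ 15, yield 3·11 + 1·10 = 43.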